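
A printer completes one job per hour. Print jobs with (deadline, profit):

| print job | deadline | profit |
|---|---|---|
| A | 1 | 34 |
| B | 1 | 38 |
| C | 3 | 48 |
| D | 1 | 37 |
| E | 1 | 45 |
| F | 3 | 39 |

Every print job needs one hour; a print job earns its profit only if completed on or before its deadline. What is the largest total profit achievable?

By profit: C(d3,48), E(d1,45), F(d3,39), B(d1,38), D(d1,37), A(d1,34)
C→slot 3; E→slot 1; F→slot 2; B skipped; D skipped; A skipped.
Profit = 45 + 39 + 48 = 132

132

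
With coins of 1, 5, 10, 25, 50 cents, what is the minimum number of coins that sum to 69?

7

Greedy: take as many of the largest coin as possible, then repeat with the remainder.
69 − 1×50→19 − 1×10→9 − 1×5→4 − 4×1→0
Total coins = 1 + 1 + 1 + 4 = 7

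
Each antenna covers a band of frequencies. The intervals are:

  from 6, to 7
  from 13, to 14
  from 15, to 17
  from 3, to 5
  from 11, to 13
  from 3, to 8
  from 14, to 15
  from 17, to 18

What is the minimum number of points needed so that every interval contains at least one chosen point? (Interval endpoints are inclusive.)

5

Process intervals by earliest right end; each time one isn't hit yet, stab at its right endpoint.
By right end: [3,5]  [6,7]  [3,8]  [11,13]  [13,14]  [14,15]  [15,17]  [17,18]
[3,5] uncovered → point at 5; [6,7] uncovered → point at 7; [11,13] uncovered → point at 13; [14,15] uncovered → point at 15; [17,18] uncovered → point at 18.
Points: 5, 7, 13, 15, 18 (5 total).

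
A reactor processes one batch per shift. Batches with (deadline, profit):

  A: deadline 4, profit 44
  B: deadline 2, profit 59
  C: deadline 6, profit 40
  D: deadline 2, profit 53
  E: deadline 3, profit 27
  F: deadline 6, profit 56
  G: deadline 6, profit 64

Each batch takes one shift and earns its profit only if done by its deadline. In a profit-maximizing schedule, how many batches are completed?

By profit: G(d6,64), B(d2,59), F(d6,56), D(d2,53), A(d4,44), C(d6,40), E(d3,27)
G→slot 6; B→slot 2; F→slot 5; D→slot 1; A→slot 4; C→slot 3; E skipped.
6 of 7 scheduled.

6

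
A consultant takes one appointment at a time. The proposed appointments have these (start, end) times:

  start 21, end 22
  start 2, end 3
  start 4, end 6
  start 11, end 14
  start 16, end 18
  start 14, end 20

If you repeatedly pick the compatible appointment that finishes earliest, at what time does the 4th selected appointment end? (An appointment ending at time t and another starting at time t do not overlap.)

18

Greedy by earliest finish: after sorting by end time, pick each interval compatible with the last pick.
Sorted by end: (2,3)  (4,6)  (11,14)  (16,18)  (14,20)  (21,22)
take (2,3); take (4,6); take (11,14); take (16,18); skip (14,20); take (21,22).
Selected: (2,3) (4,6) (11,14) (16,18) (21,22)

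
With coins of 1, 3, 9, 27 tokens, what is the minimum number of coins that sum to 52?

6

Use the largest denomination that fits, subtract, and repeat.
52 − 1×27→25 − 2×9→7 − 2×3→1 − 1×1→0
Total coins = 1 + 2 + 2 + 1 = 6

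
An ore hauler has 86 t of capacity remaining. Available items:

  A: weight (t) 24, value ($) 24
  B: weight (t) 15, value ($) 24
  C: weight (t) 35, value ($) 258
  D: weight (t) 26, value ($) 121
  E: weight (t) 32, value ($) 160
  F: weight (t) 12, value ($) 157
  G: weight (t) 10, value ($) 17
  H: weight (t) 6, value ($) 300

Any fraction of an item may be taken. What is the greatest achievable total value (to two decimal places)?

879.65

Greedy by value/weight ratio, highest first.
Order: H (300/6=50.00) > F (157/12=13.08) > C (258/35=7.37) > E (160/32=5.00) > D (121/26=4.65) > G (17/10=1.70) > B (24/15=1.60) > A (24/24=1.00)
Fill: take H (6 @ 300) → take F (12 @ 157) → take C (35 @ 258) → take E (32 @ 160) → take 1/26 of D → 4.65; 86/86 used.
Total value = 879.65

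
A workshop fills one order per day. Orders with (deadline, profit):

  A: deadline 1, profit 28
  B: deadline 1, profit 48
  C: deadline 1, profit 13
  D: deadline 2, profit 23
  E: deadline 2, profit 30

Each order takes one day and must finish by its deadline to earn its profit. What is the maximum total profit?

Sort by profit descending; place each in the latest free slot ≤ its deadline.
By profit: B(d1,48), E(d2,30), A(d1,28), D(d2,23), C(d1,13)
B→slot 1; E→slot 2; A skipped; D skipped; C skipped.
Profit = 48 + 30 = 78

78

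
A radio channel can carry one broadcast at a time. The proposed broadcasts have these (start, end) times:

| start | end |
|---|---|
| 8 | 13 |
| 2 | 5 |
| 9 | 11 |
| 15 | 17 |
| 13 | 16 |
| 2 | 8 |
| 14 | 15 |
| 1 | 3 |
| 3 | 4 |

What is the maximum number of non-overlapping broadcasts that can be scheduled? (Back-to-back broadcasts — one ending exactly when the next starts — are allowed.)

5

By end time: (1,3), (3,4), (2,5), (2,8), (9,11), (8,13), (14,15), (13,16), (15,17).
Pick (1,3); next start ≥ 3 → (3,4); next start ≥ 4 → (9,11); next start ≥ 11 → (14,15); next start ≥ 15 → (15,17).
Selected 5 broadcasts.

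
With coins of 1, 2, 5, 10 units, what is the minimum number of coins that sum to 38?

Greedy: take as many of the largest coin as possible, then repeat with the remainder.
38 − 3×10→8 − 1×5→3 − 1×2→1 − 1×1→0
Total coins = 3 + 1 + 1 + 1 = 6

6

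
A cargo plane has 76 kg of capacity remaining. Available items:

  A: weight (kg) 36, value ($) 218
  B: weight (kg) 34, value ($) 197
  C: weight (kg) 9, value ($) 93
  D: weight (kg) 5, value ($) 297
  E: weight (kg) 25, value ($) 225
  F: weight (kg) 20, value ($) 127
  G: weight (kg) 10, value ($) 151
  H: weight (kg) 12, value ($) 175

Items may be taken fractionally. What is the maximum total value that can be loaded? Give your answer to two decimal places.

1036.25

Order: D (297/5=59.40) > G (151/10=15.10) > H (175/12=14.58) > C (93/9=10.33) > E (225/25=9.00) > F (127/20=6.35) > A (218/36=6.06) > B (197/34=5.79)
Fill: take D (5 @ 297) → take G (10 @ 151) → take H (12 @ 175) → take C (9 @ 93) → take E (25 @ 225) → take 15/20 of F → 95.25; 76/76 used.
Total value = 1036.25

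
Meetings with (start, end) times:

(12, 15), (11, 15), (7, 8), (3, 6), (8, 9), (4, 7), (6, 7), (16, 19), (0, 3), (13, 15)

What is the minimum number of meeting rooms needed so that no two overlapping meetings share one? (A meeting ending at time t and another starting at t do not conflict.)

The answer is the maximum number of intervals overlapping at any instant.
Events (time:±→running): 0:+→1 3:-→0 3:+→1 4:+→2 6:-→1 6:+→2 7:-→1 7:-→0 7:+→1 8:-→0 8:+→1 9:-→0 11:+→1 12:+→2 13:+→3 … peak 3.

3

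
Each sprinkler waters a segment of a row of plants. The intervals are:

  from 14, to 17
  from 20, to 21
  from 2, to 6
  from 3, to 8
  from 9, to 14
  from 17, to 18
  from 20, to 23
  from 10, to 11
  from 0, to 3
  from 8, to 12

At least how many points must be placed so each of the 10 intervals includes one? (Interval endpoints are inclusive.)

Process intervals by earliest right end; each time one isn't hit yet, stab at its right endpoint.
Sorted: [0,3] [2,6] [3,8] [10,11] [8,12] [9,14] [14,17] [17,18] [20,21] [20,23]
{[0,3],[2,6],[3,8]} hit by 3; {[10,11],[8,12],[9,14]} hit by 11; {[14,17],[17,18]} hit by 17; {[20,21],[20,23]} hit by 21.
Points: 3, 11, 17, 21 (4 total).

4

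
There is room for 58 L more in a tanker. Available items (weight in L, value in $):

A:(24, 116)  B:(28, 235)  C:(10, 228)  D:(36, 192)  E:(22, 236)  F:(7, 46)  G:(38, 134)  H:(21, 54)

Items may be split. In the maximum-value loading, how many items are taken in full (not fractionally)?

2

Order: C (228/10=22.80) > E (236/22=10.73) > B (235/28=8.39) > F (46/7=6.57) > D (192/36=5.33) > A (116/24=4.83) > G (134/38=3.53) > H (54/21=2.57)
Fill: take C (10 @ 228) → take E (22 @ 236) → take 26/28 of B → 218.21; 58/58 used.
2 item(s) taken whole; one partial (take 26/28 of B).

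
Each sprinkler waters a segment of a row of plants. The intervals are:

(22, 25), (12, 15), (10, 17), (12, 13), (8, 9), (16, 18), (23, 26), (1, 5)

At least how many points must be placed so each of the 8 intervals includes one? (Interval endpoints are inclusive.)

5

Sort by right endpoint; whenever an interval is uncovered, place a point at its right end.
By right end: [1,5]  [8,9]  [12,13]  [12,15]  [10,17]  [16,18]  [22,25]  [23,26]
[1,5] uncovered → point at 5; [8,9] uncovered → point at 9; [12,13] uncovered → point at 13; [16,18] uncovered → point at 18; [22,25] uncovered → point at 25.
Points: 5, 9, 13, 18, 25 (5 total).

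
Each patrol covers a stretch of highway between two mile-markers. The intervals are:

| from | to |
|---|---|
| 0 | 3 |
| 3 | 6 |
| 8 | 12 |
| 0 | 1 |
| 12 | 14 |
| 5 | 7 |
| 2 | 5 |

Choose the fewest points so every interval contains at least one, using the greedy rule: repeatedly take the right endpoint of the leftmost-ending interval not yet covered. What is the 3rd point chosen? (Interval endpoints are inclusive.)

Sort by right endpoint; whenever an interval is uncovered, place a point at its right end.
By right end: [0,1]  [0,3]  [2,5]  [3,6]  [5,7]  [8,12]  [12,14]
[0,1] uncovered → point at 1; [2,5] uncovered → point at 5; [8,12] uncovered → point at 12.
Points: 1, 5, 12 (3 total).

12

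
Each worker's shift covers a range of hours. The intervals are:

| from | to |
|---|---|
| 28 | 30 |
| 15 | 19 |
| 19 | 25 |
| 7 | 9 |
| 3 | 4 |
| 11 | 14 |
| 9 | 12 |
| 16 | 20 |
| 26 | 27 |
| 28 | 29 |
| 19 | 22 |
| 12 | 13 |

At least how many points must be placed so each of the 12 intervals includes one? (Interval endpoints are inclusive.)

6

Sort by right endpoint; whenever an interval is uncovered, place a point at its right end.
Sorted: [3,4] [7,9] [9,12] [12,13] [11,14] [15,19] [16,20] [19,22] [19,25] [26,27] [28,29] [28,30]
{[3,4]} hit by 4; {[7,9],[9,12]} hit by 9; {[12,13],[11,14]} hit by 13; {[15,19],[16,20],[19,22],[19,25]} hit by 19; {[26,27]} hit by 27; {[28,29],[28,30]} hit by 29.
Points: 4, 9, 13, 19, 27, 29 (6 total).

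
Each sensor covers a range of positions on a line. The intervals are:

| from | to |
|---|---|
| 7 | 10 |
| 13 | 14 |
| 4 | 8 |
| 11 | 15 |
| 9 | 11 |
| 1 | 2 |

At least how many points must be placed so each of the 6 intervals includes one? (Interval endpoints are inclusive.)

4

Sort by right endpoint; whenever an interval is uncovered, place a point at its right end.
Sorted: [1,2] [4,8] [7,10] [9,11] [13,14] [11,15]
{[1,2]} hit by 2; {[4,8],[7,10]} hit by 8; {[9,11]} hit by 11; {[13,14],[11,15]} hit by 14.
Points: 2, 8, 11, 14 (4 total).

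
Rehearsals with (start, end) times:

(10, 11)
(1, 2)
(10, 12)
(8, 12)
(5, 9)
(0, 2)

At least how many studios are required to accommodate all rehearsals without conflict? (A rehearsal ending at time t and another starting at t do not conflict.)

The answer is the maximum number of intervals overlapping at any instant.
starts: [0, 1, 5, 8, 10, 10]
ends:   [2, 2, 9, 11, 12, 12]
s0→1 s1→2 e2→1 e2→0 s5→1 s8→2 e9→1 s10→2 s10→3  — peak 3.

3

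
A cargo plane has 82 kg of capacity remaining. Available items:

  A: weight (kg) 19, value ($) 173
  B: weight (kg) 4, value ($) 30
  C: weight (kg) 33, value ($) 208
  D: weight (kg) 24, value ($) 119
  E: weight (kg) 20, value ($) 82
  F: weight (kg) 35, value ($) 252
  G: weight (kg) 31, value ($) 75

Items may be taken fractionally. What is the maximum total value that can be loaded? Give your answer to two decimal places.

606.27

Sort by value per unit weight and fill in that order.
Ratios (sorted): A 9.11, B 7.50, F 7.20, C 6.30, D 4.96, E 4.10, G 2.42
take A (19 @ 173); take B (4 @ 30); take F (35 @ 252); take 24/33 of C → 151.27. Capacity used 82/82.
Total value = 606.27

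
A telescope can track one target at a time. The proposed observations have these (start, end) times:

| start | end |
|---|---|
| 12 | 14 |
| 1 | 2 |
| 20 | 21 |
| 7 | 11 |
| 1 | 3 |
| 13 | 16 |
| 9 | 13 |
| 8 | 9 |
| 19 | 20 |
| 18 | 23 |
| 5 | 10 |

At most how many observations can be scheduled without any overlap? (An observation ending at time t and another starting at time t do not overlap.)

6

Greedy by earliest finish: after sorting by end time, pick each interval compatible with the last pick.
Sorted by end: (1,2)  (1,3)  (8,9)  (5,10)  (7,11)  (9,13)  (12,14)  (13,16)  (19,20)  (20,21)  (18,23)
take (1,2); take (8,9); take (9,13); take (13,16); take (19,20); take (20,21); skip (18,23).
Selected 6 observations.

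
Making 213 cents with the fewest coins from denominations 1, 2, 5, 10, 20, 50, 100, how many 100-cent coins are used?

213 = 2×100 + 1×10 + 1×2 + 1×1
Count of 100: 2

2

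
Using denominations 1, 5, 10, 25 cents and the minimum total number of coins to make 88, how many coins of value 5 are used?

Use the largest denomination that fits, subtract, and repeat.
88 = 3×25 + 1×10 + 3×1
Count of 5: 0

0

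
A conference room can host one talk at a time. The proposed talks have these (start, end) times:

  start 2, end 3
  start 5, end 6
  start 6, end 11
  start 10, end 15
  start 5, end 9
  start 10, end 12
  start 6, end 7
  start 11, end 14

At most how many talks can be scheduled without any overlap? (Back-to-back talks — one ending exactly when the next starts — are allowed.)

Sorted by end: (2,3)  (5,6)  (6,7)  (5,9)  (6,11)  (10,12)  (11,14)  (10,15)
take (2,3); take (5,6); take (6,7); skip (6,11); take (10,12); skip (11,14).
Selected 4 talks.

4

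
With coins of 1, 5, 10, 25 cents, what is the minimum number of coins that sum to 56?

Use the largest denomination that fits, subtract, and repeat.
56 = 2×25 + 1×5 + 1×1
Total coins = 2 + 1 + 1 = 4

4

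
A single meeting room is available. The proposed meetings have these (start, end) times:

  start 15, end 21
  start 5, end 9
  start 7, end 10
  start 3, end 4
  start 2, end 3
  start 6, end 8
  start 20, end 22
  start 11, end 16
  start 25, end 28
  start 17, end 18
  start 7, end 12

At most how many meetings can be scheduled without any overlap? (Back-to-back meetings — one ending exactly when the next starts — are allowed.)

7

By end time: (2,3), (3,4), (6,8), (5,9), (7,10), (7,12), (11,16), (17,18), (15,21), (20,22), (25,28).
Pick (2,3); next start ≥ 3 → (3,4); next start ≥ 4 → (6,8); next start ≥ 8 → (11,16); next start ≥ 16 → (17,18); next start ≥ 18 → (20,22); next start ≥ 22 → (25,28).
Selected 7 meetings.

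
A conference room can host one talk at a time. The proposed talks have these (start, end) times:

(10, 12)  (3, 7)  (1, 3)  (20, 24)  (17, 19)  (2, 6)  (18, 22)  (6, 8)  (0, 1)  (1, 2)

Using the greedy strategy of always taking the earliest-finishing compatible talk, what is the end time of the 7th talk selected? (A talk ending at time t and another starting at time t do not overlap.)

Order by finish time; keep every interval that doesn't clash with the previous kept one.
By end time: (0,1), (1,2), (1,3), (2,6), (3,7), (6,8), (10,12), (17,19), (18,22), (20,24).
Pick (0,1); next start ≥ 1 → (1,2); next start ≥ 2 → (2,6); next start ≥ 6 → (6,8); next start ≥ 8 → (10,12); next start ≥ 12 → (17,19); next start ≥ 19 → (20,24).
Selected: (0,1) (1,2) (2,6) (6,8) (10,12) (17,19) (20,24)

24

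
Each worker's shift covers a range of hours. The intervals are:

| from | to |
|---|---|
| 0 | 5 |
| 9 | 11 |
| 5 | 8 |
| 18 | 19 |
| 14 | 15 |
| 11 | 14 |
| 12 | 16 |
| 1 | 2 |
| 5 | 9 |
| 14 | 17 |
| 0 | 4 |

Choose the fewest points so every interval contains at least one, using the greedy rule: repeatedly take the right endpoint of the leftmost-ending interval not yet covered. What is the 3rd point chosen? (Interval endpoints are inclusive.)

Sort by right endpoint; whenever an interval is uncovered, place a point at its right end.
By right end: [1,2]  [0,4]  [0,5]  [5,8]  [5,9]  [9,11]  [11,14]  [14,15]  [12,16]  [14,17]  [18,19]
[1,2] uncovered → point at 2; [5,8] uncovered → point at 8; [9,11] uncovered → point at 11; [14,15] uncovered → point at 15; [18,19] uncovered → point at 19.
Points: 2, 8, 11, 15, 19 (5 total).

11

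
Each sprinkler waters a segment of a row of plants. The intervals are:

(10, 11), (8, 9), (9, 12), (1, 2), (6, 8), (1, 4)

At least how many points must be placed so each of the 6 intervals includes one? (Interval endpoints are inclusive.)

3

Sort by right endpoint; whenever an interval is uncovered, place a point at its right end.
Sorted: [1,2] [1,4] [6,8] [8,9] [10,11] [9,12]
{[1,2],[1,4]} hit by 2; {[6,8],[8,9]} hit by 8; {[10,11],[9,12]} hit by 11.
Points: 2, 8, 11 (3 total).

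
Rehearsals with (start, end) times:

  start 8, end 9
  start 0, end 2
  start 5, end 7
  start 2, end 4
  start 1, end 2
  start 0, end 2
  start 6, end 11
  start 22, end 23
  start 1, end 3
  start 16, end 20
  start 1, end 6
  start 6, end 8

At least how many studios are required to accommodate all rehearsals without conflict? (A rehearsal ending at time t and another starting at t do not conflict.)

Count concurrent intervals with a sweep; the peak is the room count.
Events (time:±→running): 0:+→1 0:+→2 1:+→3 1:+→4 1:+→5 … peak 5.

5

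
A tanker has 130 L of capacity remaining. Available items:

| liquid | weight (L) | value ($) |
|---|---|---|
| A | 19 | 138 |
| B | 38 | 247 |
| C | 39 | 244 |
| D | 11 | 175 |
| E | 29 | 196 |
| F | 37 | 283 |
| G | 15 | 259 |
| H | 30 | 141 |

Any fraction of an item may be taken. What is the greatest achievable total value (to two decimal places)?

Greedy by value/weight ratio, highest first.
Order: G (259/15=17.27) > D (175/11=15.91) > F (283/37=7.65) > A (138/19=7.26) > E (196/29=6.76) > B (247/38=6.50) > C (244/39=6.26) > H (141/30=4.70)
Fill: take G (15 @ 259) → take D (11 @ 175) → take F (37 @ 283) → take A (19 @ 138) → take E (29 @ 196) → take 19/38 of B → 123.50; 130/130 used.
Total value = 1174.50

1174.50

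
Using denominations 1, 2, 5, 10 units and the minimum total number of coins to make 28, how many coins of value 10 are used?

2

Use the largest denomination that fits, subtract, and repeat.
28 = 2×10 + 1×5 + 1×2 + 1×1
Count of 10: 2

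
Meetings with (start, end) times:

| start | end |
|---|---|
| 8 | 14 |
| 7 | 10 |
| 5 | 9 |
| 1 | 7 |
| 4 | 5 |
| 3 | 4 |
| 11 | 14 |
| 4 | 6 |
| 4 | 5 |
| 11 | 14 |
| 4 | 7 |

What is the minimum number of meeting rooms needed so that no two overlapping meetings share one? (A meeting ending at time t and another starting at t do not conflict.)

Count concurrent intervals with a sweep; the peak is the room count.
Events (time:±→running): 1:+→1 3:+→2 4:-→1 4:+→2 4:+→3 4:+→4 4:+→5 … peak 5.

5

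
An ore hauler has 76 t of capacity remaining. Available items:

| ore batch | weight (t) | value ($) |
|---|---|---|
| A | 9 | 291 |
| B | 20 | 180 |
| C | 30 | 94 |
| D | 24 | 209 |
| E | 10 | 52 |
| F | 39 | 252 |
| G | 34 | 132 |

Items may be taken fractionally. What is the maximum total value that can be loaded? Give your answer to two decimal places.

Order: A (291/9=32.33) > B (180/20=9.00) > D (209/24=8.71) > F (252/39=6.46) > E (52/10=5.20) > G (132/34=3.88) > C (94/30=3.13)
Fill: take A (9 @ 291) → take B (20 @ 180) → take D (24 @ 209) → take 23/39 of F → 148.62; 76/76 used.
Total value = 828.62

828.62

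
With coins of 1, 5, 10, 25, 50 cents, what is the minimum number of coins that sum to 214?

9

214 = 4×50 + 1×10 + 4×1
Total coins = 4 + 1 + 4 = 9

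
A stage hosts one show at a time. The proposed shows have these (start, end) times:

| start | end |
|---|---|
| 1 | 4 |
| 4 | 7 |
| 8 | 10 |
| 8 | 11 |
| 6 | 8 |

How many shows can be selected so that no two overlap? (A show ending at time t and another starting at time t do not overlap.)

3

Greedy by earliest finish: after sorting by end time, pick each interval compatible with the last pick.
By end time: (1,4), (4,7), (6,8), (8,10), (8,11).
Pick (1,4); next start ≥ 4 → (4,7); next start ≥ 7 → (8,10).
Selected 3 shows.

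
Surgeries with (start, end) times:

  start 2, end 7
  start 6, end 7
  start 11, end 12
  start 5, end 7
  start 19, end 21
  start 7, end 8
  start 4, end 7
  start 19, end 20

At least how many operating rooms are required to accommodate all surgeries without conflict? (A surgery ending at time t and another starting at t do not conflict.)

4

Events (time:±→running): 2:+→1 4:+→2 5:+→3 6:+→4 … peak 4.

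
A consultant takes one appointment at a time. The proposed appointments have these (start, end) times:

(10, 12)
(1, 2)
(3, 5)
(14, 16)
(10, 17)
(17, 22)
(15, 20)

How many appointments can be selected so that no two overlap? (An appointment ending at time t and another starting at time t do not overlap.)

Sort by end time and greedily take each interval whose start is ≥ the last chosen end.
Sorted by end: (1,2)  (3,5)  (10,12)  (14,16)  (10,17)  (15,20)  (17,22)
take (1,2); take (3,5); take (10,12); take (14,16); skip (10,17); skip (15,20); take (17,22).
Selected 5 appointments.

5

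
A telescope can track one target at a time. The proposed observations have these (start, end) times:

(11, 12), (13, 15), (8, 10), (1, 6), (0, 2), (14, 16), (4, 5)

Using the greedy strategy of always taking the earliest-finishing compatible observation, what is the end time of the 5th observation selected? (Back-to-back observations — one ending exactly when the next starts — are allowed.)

15

Sorted by end: (0,2)  (4,5)  (1,6)  (8,10)  (11,12)  (13,15)  (14,16)
take (0,2); take (4,5); take (8,10); take (11,12); take (13,15).
Selected: (0,2) (4,5) (8,10) (11,12) (13,15)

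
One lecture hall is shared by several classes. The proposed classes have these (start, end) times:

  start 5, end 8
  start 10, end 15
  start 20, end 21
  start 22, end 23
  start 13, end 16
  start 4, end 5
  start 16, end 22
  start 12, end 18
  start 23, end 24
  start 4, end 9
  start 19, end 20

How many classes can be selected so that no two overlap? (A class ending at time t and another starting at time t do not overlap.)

By end time: (4,5), (5,8), (4,9), (10,15), (13,16), (12,18), (19,20), (20,21), (16,22), (22,23), (23,24).
Pick (4,5); next start ≥ 5 → (5,8); next start ≥ 8 → (10,15); next start ≥ 15 → (19,20); next start ≥ 20 → (20,21); next start ≥ 21 → (22,23); next start ≥ 23 → (23,24).
Selected 7 classes.

7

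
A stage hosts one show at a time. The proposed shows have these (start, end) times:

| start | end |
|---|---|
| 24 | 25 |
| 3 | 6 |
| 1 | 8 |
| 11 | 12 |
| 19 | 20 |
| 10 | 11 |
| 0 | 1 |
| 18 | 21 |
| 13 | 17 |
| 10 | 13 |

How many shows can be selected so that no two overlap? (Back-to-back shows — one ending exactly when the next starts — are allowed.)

7

Greedy by earliest finish: after sorting by end time, pick each interval compatible with the last pick.
By end time: (0,1), (3,6), (1,8), (10,11), (11,12), (10,13), (13,17), (19,20), (18,21), (24,25).
Pick (0,1); next start ≥ 1 → (3,6); next start ≥ 6 → (10,11); next start ≥ 11 → (11,12); next start ≥ 12 → (13,17); next start ≥ 17 → (19,20); next start ≥ 20 → (24,25).
Selected 7 shows.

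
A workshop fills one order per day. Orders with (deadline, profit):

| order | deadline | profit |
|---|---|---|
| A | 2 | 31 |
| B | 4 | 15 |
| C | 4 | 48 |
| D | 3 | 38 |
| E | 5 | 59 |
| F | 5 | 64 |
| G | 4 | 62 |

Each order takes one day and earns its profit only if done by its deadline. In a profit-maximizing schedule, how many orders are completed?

By profit: F(d5,64), G(d4,62), E(d5,59), C(d4,48), D(d3,38), A(d2,31), B(d4,15)
F→slot 5; G→slot 4; E→slot 3; C→slot 2; D→slot 1; A skipped; B skipped.
5 of 7 scheduled.

5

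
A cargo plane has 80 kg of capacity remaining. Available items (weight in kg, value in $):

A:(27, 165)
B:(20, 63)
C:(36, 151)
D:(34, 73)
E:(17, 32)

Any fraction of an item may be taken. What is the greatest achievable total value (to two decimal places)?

369.55

Order: A (165/27=6.11) > C (151/36=4.19) > B (63/20=3.15) > D (73/34=2.15) > E (32/17=1.88)
Fill: take A (27 @ 165) → take C (36 @ 151) → take 17/20 of B → 53.55; 80/80 used.
Total value = 369.55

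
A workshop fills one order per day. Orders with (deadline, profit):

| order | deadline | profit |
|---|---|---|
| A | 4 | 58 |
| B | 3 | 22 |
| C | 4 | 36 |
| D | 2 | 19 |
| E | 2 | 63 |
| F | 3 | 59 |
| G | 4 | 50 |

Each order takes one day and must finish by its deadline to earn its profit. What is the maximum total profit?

230

By profit: E(d2,63), F(d3,59), A(d4,58), G(d4,50), C(d4,36), B(d3,22), D(d2,19)
E→slot 2; F→slot 3; A→slot 4; G→slot 1; C skipped; B skipped; D skipped.
Profit = 50 + 63 + 59 + 58 = 230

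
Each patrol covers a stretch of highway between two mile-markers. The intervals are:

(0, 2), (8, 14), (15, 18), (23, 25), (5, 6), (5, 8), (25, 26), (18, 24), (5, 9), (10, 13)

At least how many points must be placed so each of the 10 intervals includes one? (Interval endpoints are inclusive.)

Sorted: [0,2] [5,6] [5,8] [5,9] [10,13] [8,14] [15,18] [18,24] [23,25] [25,26]
{[0,2]} hit by 2; {[5,6],[5,8],[5,9]} hit by 6; {[10,13],[8,14]} hit by 13; {[15,18],[18,24]} hit by 18; {[23,25],[25,26]} hit by 25.
Points: 2, 6, 13, 18, 25 (5 total).

5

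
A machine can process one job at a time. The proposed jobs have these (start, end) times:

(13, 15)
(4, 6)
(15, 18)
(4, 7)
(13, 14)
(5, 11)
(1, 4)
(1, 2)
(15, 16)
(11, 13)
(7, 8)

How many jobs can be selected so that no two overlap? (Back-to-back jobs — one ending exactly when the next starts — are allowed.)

By end time: (1,2), (1,4), (4,6), (4,7), (7,8), (5,11), (11,13), (13,14), (13,15), (15,16), (15,18).
Pick (1,2); next start ≥ 2 → (4,6); next start ≥ 6 → (7,8); next start ≥ 8 → (11,13); next start ≥ 13 → (13,14); next start ≥ 14 → (15,16).
Selected 6 jobs.

6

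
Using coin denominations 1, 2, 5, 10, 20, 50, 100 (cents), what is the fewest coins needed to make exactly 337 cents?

7

Use the largest denomination that fits, subtract, and repeat.
337 = 3×100 + 1×20 + 1×10 + 1×5 + 1×2
Total coins = 3 + 1 + 1 + 1 + 1 = 7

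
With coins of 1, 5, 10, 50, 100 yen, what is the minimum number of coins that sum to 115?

115 = 1×100 + 1×10 + 1×5
Total coins = 1 + 1 + 1 = 3

3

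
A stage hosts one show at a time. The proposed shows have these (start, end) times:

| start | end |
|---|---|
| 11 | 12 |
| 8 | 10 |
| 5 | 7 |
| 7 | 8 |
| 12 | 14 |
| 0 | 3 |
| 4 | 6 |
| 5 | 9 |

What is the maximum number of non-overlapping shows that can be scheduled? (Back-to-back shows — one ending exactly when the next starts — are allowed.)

Sorted by end: (0,3)  (4,6)  (5,7)  (7,8)  (5,9)  (8,10)  (11,12)  (12,14)
take (0,3); take (4,6); take (7,8); skip (5,9); take (8,10); take (11,12); take (12,14).
Selected 6 shows.

6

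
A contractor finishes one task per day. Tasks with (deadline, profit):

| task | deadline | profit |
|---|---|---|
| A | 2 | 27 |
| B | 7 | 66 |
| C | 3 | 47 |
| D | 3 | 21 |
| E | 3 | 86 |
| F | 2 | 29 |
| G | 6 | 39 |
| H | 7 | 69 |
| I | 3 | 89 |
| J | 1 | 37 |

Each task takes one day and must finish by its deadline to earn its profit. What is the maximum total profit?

Profit order: I=89 E=86 H=69 B=66 C=47 G=39 J=37 F=29 A=27 D=21
Assign: I→slot 3, E→slot 2, H→slot 7, B→slot 6, C→slot 1, G→slot 5, J skipped, F skipped, A skipped, D skipped.
Slots: [1:C] [2:E] [3:I] [5:G] [6:B] [7:H]
Profit = 47 + 86 + 89 + 39 + 66 + 69 = 396

396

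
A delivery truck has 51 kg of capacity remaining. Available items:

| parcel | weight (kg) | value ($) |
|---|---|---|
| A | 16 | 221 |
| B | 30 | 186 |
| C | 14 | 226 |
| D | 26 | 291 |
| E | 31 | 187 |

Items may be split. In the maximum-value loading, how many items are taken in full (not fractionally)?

Sort by value per unit weight and fill in that order.
Order: C (226/14=16.14) > A (221/16=13.81) > D (291/26=11.19) > B (186/30=6.20) > E (187/31=6.03)
Fill: take C (14 @ 226) → take A (16 @ 221) → take 21/26 of D → 235.04; 51/51 used.
2 item(s) taken whole; one partial (take 21/26 of D).

2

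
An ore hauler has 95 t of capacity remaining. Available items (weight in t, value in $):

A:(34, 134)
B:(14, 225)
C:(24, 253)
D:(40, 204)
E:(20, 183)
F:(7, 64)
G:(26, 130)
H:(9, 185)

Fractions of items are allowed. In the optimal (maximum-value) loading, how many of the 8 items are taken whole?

Greedy by value/weight ratio, highest first.
Ratios (sorted): H 20.56, B 16.07, C 10.54, E 9.15, F 9.14, D 5.10, G 5.00, A 3.94
take H (9 @ 185); take B (14 @ 225); take C (24 @ 253); take E (20 @ 183); take F (7 @ 64); take 21/40 of D → 107.10. Capacity used 95/95.
5 item(s) taken whole; one partial (take 21/40 of D).

5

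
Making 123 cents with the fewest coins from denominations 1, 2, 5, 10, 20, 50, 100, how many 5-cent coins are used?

0

Greedy: take as many of the largest coin as possible, then repeat with the remainder.
123 − 1×100→23 − 1×20→3 − 1×2→1 − 1×1→0
Count of 5: 0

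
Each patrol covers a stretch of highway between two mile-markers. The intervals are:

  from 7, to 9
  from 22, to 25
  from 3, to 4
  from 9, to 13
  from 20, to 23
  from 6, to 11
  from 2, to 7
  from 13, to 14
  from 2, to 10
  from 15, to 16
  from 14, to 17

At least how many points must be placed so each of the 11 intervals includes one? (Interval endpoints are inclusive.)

Process intervals by earliest right end; each time one isn't hit yet, stab at its right endpoint.
By right end: [3,4]  [2,7]  [7,9]  [2,10]  [6,11]  [9,13]  [13,14]  [15,16]  [14,17]  [20,23]  [22,25]
[3,4] uncovered → point at 4; [7,9] uncovered → point at 9; [13,14] uncovered → point at 14; [15,16] uncovered → point at 16; [20,23] uncovered → point at 23.
Points: 4, 9, 14, 16, 23 (5 total).

5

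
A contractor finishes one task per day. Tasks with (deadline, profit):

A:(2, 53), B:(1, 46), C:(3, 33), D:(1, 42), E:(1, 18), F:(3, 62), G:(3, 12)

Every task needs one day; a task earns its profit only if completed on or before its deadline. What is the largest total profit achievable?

By profit: F(d3,62), A(d2,53), B(d1,46), D(d1,42), C(d3,33), E(d1,18), G(d3,12)
F→slot 3; A→slot 2; B→slot 1; D skipped; C skipped; E skipped; G skipped.
Profit = 46 + 53 + 62 = 161

161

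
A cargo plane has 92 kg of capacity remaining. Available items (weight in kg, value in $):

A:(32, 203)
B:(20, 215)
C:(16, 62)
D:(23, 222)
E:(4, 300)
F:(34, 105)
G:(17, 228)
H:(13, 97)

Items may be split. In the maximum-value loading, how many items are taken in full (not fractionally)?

5

Greedy by value/weight ratio, highest first.
Ratios (sorted): E 75.00, G 13.41, B 10.75, D 9.65, H 7.46, A 6.34, C 3.88, F 3.09
take E (4 @ 300); take G (17 @ 228); take B (20 @ 215); take D (23 @ 222); take H (13 @ 97); take 15/32 of A → 95.16. Capacity used 92/92.
5 item(s) taken whole; one partial (take 15/32 of A).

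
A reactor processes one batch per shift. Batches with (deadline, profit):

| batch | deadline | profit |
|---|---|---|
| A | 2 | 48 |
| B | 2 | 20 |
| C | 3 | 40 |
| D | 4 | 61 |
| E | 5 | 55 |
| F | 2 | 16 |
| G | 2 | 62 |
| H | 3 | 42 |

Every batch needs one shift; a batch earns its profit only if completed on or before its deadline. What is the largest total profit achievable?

268

Take jobs in profit order; each goes to the latest open slot no later than its deadline.
Profit order: G=62 D=61 E=55 A=48 H=42 C=40 B=20 F=16
Assign: G→slot 2, D→slot 4, E→slot 5, A→slot 1, H→slot 3, C skipped, B skipped, F skipped.
Slots: [1:A] [2:G] [3:H] [4:D] [5:E]
Profit = 48 + 62 + 42 + 61 + 55 = 268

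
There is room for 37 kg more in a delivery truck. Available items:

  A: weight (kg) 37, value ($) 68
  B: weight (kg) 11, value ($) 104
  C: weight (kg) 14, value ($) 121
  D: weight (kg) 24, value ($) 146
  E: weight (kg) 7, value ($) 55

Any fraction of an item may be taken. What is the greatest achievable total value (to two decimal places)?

Greedy by value/weight ratio, highest first.
Ratios (sorted): B 9.45, C 8.64, E 7.86, D 6.08, A 1.84
take B (11 @ 104); take C (14 @ 121); take E (7 @ 55); take 5/24 of D → 30.42. Capacity used 37/37.
Total value = 310.42

310.42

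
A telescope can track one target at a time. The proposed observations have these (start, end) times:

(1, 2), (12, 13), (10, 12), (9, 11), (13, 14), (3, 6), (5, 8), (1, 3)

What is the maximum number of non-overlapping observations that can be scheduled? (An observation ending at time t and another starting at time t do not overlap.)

5

Order by finish time; keep every interval that doesn't clash with the previous kept one.
By end time: (1,2), (1,3), (3,6), (5,8), (9,11), (10,12), (12,13), (13,14).
Pick (1,2); next start ≥ 2 → (3,6); next start ≥ 6 → (9,11); next start ≥ 11 → (12,13); next start ≥ 13 → (13,14).
Selected 5 observations.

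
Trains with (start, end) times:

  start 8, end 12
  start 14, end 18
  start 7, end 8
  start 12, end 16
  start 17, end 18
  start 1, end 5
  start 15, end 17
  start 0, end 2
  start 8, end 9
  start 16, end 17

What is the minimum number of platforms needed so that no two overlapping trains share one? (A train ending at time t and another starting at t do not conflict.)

Events (time:±→running): 0:+→1 1:+→2 2:-→1 5:-→0 7:+→1 8:-→0 8:+→1 8:+→2 9:-→1 12:-→0 12:+→1 14:+→2 15:+→3 … peak 3.

3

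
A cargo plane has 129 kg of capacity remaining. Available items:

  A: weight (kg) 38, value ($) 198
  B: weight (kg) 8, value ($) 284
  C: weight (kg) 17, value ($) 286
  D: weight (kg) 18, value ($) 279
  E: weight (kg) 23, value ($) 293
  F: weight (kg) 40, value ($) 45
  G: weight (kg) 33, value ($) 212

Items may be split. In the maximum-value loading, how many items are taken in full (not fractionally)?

5

Sort by value per unit weight and fill in that order.
Order: B (284/8=35.50) > C (286/17=16.82) > D (279/18=15.50) > E (293/23=12.74) > G (212/33=6.42) > A (198/38=5.21) > F (45/40=1.12)
Fill: take B (8 @ 284) → take C (17 @ 286) → take D (18 @ 279) → take E (23 @ 293) → take G (33 @ 212) → take 30/38 of A → 156.32; 129/129 used.
5 item(s) taken whole; one partial (take 30/38 of A).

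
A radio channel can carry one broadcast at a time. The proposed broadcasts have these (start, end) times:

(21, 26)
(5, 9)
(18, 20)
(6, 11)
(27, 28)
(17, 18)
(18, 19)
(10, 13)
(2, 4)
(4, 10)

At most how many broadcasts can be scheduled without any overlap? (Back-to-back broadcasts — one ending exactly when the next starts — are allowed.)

7

Sort by end time and greedily take each interval whose start is ≥ the last chosen end.
By end time: (2,4), (5,9), (4,10), (6,11), (10,13), (17,18), (18,19), (18,20), (21,26), (27,28).
Pick (2,4); next start ≥ 4 → (5,9); next start ≥ 9 → (10,13); next start ≥ 13 → (17,18); next start ≥ 18 → (18,19); next start ≥ 19 → (21,26); next start ≥ 26 → (27,28).
Selected 7 broadcasts.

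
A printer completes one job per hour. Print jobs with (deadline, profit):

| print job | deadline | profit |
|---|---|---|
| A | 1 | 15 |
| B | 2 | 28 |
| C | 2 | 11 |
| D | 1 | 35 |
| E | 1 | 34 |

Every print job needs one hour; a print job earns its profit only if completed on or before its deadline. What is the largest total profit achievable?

Profit order: D=35 E=34 B=28 A=15 C=11
Assign: D→slot 1, E skipped, B→slot 2, A skipped, C skipped.
Slots: [1:D] [2:B]
Profit = 35 + 28 = 63

63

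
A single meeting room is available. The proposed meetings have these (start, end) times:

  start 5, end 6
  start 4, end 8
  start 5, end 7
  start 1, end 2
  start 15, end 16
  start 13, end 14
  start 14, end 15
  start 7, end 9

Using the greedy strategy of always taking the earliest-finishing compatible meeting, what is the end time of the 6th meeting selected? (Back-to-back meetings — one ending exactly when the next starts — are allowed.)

Sort by end time and greedily take each interval whose start is ≥ the last chosen end.
By end time: (1,2), (5,6), (5,7), (4,8), (7,9), (13,14), (14,15), (15,16).
Pick (1,2); next start ≥ 2 → (5,6); next start ≥ 6 → (7,9); next start ≥ 9 → (13,14); next start ≥ 14 → (14,15); next start ≥ 15 → (15,16).
Selected: (1,2) (5,6) (7,9) (13,14) (14,15) (15,16)

16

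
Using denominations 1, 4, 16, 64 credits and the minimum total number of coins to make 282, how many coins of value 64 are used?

4

Greedy: take as many of the largest coin as possible, then repeat with the remainder.
282 = 4×64 + 1×16 + 2×4 + 2×1
Count of 64: 4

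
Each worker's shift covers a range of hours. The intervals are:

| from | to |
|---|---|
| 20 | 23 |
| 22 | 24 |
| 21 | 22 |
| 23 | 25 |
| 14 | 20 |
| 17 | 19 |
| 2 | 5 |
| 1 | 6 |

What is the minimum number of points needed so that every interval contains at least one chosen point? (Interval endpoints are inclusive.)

Sort by right endpoint; whenever an interval is uncovered, place a point at its right end.
By right end: [2,5]  [1,6]  [17,19]  [14,20]  [21,22]  [20,23]  [22,24]  [23,25]
[2,5] uncovered → point at 5; [17,19] uncovered → point at 19; [21,22] uncovered → point at 22; [23,25] uncovered → point at 25.
Points: 5, 19, 22, 25 (4 total).

4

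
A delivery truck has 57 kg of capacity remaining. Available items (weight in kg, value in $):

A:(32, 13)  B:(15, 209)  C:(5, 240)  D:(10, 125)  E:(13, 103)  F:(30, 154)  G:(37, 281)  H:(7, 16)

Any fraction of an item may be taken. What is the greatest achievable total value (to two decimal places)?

Order: C (240/5=48.00) > B (209/15=13.93) > D (125/10=12.50) > E (103/13=7.92) > G (281/37=7.59) > F (154/30=5.13) > H (16/7=2.29) > A (13/32=0.41)
Fill: take C (5 @ 240) → take B (15 @ 209) → take D (10 @ 125) → take E (13 @ 103) → take 14/37 of G → 106.32; 57/57 used.
Total value = 783.32

783.32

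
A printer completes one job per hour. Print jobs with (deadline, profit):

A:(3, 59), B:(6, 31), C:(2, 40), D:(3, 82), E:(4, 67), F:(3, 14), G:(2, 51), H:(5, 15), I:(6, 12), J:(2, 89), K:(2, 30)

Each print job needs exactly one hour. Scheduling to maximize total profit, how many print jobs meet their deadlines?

6

Sort by profit descending; place each in the latest free slot ≤ its deadline.
Profit order: J=89 D=82 E=67 A=59 G=51 C=40 B=31 K=30 H=15 F=14 I=12
Assign: J→slot 2, D→slot 3, E→slot 4, A→slot 1, G skipped, C skipped, B→slot 6, K skipped, H→slot 5, F skipped, I skipped.
Slots: [1:A] [2:J] [3:D] [4:E] [5:H] [6:B]
6 of 11 scheduled.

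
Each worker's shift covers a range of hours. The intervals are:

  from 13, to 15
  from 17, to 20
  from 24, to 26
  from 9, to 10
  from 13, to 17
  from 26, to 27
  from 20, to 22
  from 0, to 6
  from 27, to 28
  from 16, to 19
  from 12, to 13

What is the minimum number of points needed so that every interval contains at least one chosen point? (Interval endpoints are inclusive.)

By right end: [0,6]  [9,10]  [12,13]  [13,15]  [13,17]  [16,19]  [17,20]  [20,22]  [24,26]  [26,27]  [27,28]
[0,6] uncovered → point at 6; [9,10] uncovered → point at 10; [12,13] uncovered → point at 13; [16,19] uncovered → point at 19; [20,22] uncovered → point at 22; [24,26] uncovered → point at 26; [27,28] uncovered → point at 28.
Points: 6, 10, 13, 19, 22, 26, 28 (7 total).

7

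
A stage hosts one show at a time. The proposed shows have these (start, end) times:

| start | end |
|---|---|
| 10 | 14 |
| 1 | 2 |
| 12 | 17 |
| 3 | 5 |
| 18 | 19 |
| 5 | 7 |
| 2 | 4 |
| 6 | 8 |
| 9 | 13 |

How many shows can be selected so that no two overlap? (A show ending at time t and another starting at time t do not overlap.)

5

Greedy by earliest finish: after sorting by end time, pick each interval compatible with the last pick.
By end time: (1,2), (2,4), (3,5), (5,7), (6,8), (9,13), (10,14), (12,17), (18,19).
Pick (1,2); next start ≥ 2 → (2,4); next start ≥ 4 → (5,7); next start ≥ 7 → (9,13); next start ≥ 13 → (18,19).
Selected 5 shows.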